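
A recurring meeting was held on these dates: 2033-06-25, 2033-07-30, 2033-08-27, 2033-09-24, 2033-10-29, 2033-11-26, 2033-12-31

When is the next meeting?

2034-01-28

These are Saturdays with 35, 28, 28, 35, 28, 35-day gaps.
Each is the final Saturday of its month — 2033-07-30 is past the 28th, so '4th Saturday' doesn't fit.
Last Saturday of January 2034: 2034-01-28.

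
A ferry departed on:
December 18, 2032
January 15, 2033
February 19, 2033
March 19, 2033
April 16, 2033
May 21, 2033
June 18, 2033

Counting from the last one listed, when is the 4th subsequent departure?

October 15, 2033

All dates are Saturdays, 28, 35, 28, 28, 35, 28 days apart.
Specifically, the 3rd Saturday of each month.
3rd Saturday of July 2033: July 16, 2033.
August 2033 — 3rd Saturday is August 20, 2033.
September 2033 — 3rd Saturday is September 17, 2033.
October 2033 — 3rd Saturday is October 15, 2033.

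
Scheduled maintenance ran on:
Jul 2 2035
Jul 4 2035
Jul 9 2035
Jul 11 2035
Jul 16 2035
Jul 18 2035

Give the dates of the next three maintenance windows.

Jul 23 2035, Jul 25 2035, Jul 30 2035

Every event lands on a Monday or Wednesday (gaps cycle 2, 5, 2, 5, 2).
So the schedule is: every Monday and Wednesday.
Next Monday: Jul 23 2035.
The following Wednesday is Jul 25 2035.
Next Monday: Jul 30 2035.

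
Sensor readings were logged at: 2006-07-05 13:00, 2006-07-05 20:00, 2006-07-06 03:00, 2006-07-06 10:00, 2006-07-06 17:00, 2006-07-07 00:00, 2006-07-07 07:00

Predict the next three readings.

2006-07-07 14:00, 2006-07-07 21:00, 2006-07-08 04:00

Spacing: 7, 7, 7, 7, 7, 7 h — constant 7 h.
2006-07-07 07:00 + 7 h = 2006-07-07 14:00.
2006-07-07 14:00 + 7 h = 2006-07-07 21:00.
2006-07-07 21:00 + 7 h = 2006-07-08 04:00.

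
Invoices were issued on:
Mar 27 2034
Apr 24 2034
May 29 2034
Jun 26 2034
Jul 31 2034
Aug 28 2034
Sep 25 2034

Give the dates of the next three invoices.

Oct 30 2034, Nov 27 2034, Dec 25 2034

All Mondays; the gaps (28, 35, 28, 35, 28, 28) vary with month length.
This is the last Monday of each month.
October 2034 ends with Monday Oct 30 2034.
Last Monday of November 2034: Nov 27 2034.
December 2034 ends with Monday Dec 25 2034.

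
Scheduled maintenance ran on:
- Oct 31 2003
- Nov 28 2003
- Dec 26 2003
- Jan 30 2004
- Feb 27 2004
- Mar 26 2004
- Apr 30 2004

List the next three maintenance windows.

May 28 2004, Jun 25 2004, Jul 30 2004

These are Fridays with 28, 28, 35, 28, 28, 35-day gaps.
Each is the final Friday of its month — Oct 31 2003 is past the 28th, so '4th Friday' doesn't fit.
Last Friday of May 2004: May 28 2004.
Last Friday of June 2004: Jun 25 2004.
Last Friday of July 2004: Jul 30 2004.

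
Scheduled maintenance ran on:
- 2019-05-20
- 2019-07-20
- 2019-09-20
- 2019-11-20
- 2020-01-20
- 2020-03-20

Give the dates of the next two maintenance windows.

2020-05-20, 2020-07-20

Each date is the 20th; the gaps (61, 62, 61, 61, 60) track the month lengths.
The rule is the 20th of every 2 months.
Next: May 2020 → 2020-05-20.
Next: July 2020 → 2020-07-20.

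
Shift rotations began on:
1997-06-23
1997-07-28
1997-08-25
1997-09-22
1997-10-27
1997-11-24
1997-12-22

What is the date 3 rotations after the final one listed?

Gaps: 35, 28, 28, 35, 28, 28 days — a mix of 28 and 35. Every date is a Monday.
Each is the 4th Monday of its month.
4th Monday of January 1998: 1998-01-26.
February 1998 — 4th Monday is 1998-02-23.
March 1998 — 4th Monday is 1998-03-23.

1998-03-23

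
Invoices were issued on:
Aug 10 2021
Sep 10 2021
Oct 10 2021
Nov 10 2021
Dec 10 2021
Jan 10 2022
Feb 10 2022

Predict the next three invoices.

Each date is the 10th; the gaps (31, 30, 31, 30, 31, 31) track the month lengths.
The rule is the 10th of each month.
March 2022: Mar 10 2022.
Next: April 2022 → Apr 10 2022.
May 2022: May 10 2022.

Mar 10 2022, Apr 10 2022, May 10 2022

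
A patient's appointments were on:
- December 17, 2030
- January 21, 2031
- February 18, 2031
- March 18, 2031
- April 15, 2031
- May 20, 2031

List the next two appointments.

June 17, 2031; July 15, 2031

These are Tuesdays at 28- or 35-day spacing (35, 28, 28, 28, 35).
The pattern: 3rd Tuesday of the month.
3rd Tuesday of June 2031: June 17, 2031.
July 2031 — 3rd Tuesday is July 15, 2031.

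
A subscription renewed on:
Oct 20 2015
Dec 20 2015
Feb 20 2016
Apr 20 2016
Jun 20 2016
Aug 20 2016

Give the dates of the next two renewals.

Oct 20 2016, Dec 20 2016

Gaps: 61, 62, 60, 61, 61 days — not constant. Every event is on the 20th of the month.
Pattern: the 20th of every 2 months.
Next: October 2016 → Oct 20 2016.
Next: December 2016 → Dec 20 2016.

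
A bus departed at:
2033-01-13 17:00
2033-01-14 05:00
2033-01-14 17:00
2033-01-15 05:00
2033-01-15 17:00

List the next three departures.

2033-01-16 05:00, 2033-01-16 17:00, 2033-01-17 05:00

Spacing: 12, 12, 12, 12 h — constant 12 h.
2033-01-15 17:00 + 12 h = 2033-01-16 05:00.
2033-01-16 05:00 + 12 h = 2033-01-16 17:00.
2033-01-16 17:00 + 12 h = 2033-01-17 05:00.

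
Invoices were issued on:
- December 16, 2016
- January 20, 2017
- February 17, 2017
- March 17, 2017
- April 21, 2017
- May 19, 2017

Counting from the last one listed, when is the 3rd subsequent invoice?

Gaps: 35, 28, 28, 35, 28 days — a mix of 28 and 35. Every date is a Friday.
Each is the 3rd Friday of its month.
3rd Friday of June 2017: June 16, 2017.
3rd Friday of July 2017: July 21, 2017.
3rd Friday of August 2017: August 18, 2017.

August 18, 2017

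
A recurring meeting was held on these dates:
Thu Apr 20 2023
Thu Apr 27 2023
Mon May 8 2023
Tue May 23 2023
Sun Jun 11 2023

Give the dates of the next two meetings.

Gaps: 7, 11, 15, 19 days — each gap is 4 larger than the previous one.
Next gap: 23 days. Sun Jun 11 2023 + 23 days = Tue Jul 4 2023.
Next gap: 27 days. Tue Jul 4 2023 + 27 days = Mon Jul 31 2023.

Tue Jul 4 2023, Mon Jul 31 2023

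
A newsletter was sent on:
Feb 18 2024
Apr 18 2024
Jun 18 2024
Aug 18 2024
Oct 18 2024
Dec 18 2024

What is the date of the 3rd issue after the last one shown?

Gaps: 60, 61, 61, 61, 61 days — not constant. Every event is on the 18th of the month.
Pattern: the 18th of every 2 months.
February 2025: Feb 18 2025.
April 2025: Apr 18 2025.
Next: June 2025 → Jun 18 2025.

Jun 18 2025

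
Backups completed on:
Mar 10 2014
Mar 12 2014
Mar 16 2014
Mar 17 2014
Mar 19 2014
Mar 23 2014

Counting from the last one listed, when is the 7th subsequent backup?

Apr 7 2014

Every event lands on a Monday or Wednesday or Sunday (gaps cycle 2, 4, 1, 2, 4).
So the schedule is: every Monday, Wednesday and Sunday.
Next Monday: Mar 24 2014.
Next Wednesday: Mar 26 2014.
The following Sunday is Mar 30 2014.
Next Monday: Mar 31 2014.
Next Wednesday: Apr 2 2014.
Next Sunday: Apr 6 2014.
Next Monday: Apr 7 2014.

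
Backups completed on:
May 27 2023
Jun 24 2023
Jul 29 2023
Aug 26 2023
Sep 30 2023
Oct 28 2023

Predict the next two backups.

Nov 25 2023, Dec 30 2023

All Saturdays; the gaps (28, 35, 28, 35, 28) vary with month length.
This is the last Saturday of each month.
November 2023 ends with Saturday Nov 25 2023.
Last Saturday of December 2023: Dec 30 2023.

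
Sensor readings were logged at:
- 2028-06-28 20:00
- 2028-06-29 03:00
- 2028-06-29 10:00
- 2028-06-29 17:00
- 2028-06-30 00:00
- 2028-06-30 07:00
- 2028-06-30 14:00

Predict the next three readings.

Spacing: 7, 7, 7, 7, 7, 7 h — constant 7 h.
2028-06-30 14:00 + 7 h = 2028-06-30 21:00.
2028-06-30 21:00 + 7 h = 2028-07-01 04:00.
2028-07-01 04:00 + 7 h = 2028-07-01 11:00.

2028-06-30 21:00, 2028-07-01 04:00, 2028-07-01 11:00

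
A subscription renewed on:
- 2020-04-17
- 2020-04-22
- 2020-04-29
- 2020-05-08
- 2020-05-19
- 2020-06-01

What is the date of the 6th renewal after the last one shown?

Gaps: 5, 7, 9, 11, 13 days — each gap is 2 larger than the previous one.
Next gap: 15 days. 2020-06-01 + 15 days = 2020-06-16.
Next gap: 17 days. 2020-06-16 + 17 days = 2020-07-03.
Next gap: 19 days. 2020-07-03 + 19 days = 2020-07-22.
Next gap: 21 days. 2020-07-22 + 21 days = 2020-08-12.
Next gap: 23 days. 2020-08-12 + 23 days = 2020-09-04.
Next gap: 25 days. 2020-09-04 + 25 days = 2020-09-29.

2020-09-29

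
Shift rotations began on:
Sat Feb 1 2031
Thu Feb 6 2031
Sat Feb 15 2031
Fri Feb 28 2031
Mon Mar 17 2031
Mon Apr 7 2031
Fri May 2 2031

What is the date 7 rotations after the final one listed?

Fri Feb 13 2032

The spacing grows by 4 each time: 5, 9, 13, 17, 21, 25 days.
Next gap: 29 days. Fri May 2 2031 + 29 days = Sat May 31 2031.
Next gap: 33 days. Sat May 31 2031 + 33 days = Thu Jul 3 2031.
Next gap: 37 days. Thu Jul 3 2031 + 37 days = Sat Aug 9 2031.
Next gap: 41 days. Sat Aug 9 2031 + 41 days = Fri Sep 19 2031.
Next gap: 45 days. Fri Sep 19 2031 + 45 days = Mon Nov 3 2031.
Next gap: 49 days. Mon Nov 3 2031 + 49 days = Mon Dec 22 2031.
Next gap: 53 days. Mon Dec 22 2031 + 53 days = Fri Feb 13 2032.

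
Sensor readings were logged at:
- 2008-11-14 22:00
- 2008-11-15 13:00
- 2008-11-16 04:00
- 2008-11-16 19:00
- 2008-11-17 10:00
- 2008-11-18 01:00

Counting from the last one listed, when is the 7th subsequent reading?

Gaps: 15, 15, 15, 15, 15 hours — each event is 15 hours after the previous one.
2008-11-18 01:00 + 15 h = 2008-11-18 16:00.
2008-11-18 16:00 + 15 h = 2008-11-19 07:00.
2008-11-19 07:00 + 15 h = 2008-11-19 22:00.
2008-11-19 22:00 + 15 h = 2008-11-20 13:00.
2008-11-20 13:00 + 15 h = 2008-11-21 04:00.
2008-11-21 04:00 + 15 h = 2008-11-21 19:00.
2008-11-21 19:00 + 15 h = 2008-11-22 10:00.

2008-11-22 10:00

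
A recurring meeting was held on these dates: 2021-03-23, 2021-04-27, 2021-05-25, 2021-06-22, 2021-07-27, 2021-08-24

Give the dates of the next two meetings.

2021-09-28, 2021-10-26

Gaps: 35, 28, 28, 35, 28 days — a mix of 28 and 35. Every date is a Tuesday.
Each is the 4th Tuesday of its month.
September 2021 — 4th Tuesday is 2021-09-28.
October 2021 — 4th Tuesday is 2021-10-26.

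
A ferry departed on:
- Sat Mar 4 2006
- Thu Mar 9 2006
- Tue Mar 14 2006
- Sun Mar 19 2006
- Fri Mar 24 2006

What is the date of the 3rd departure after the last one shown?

Every event comes 5 days after the last (5, 5, 5, 5).
Fri Mar 24 2006 + 5 days = Wed Mar 29 2006.
Wed Mar 29 2006 + 5 days = Mon Apr 3 2006.
Mon Apr 3 2006 + 5 days = Sat Apr 8 2006.

Sat Apr 8 2006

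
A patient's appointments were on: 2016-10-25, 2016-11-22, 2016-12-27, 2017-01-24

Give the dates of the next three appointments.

2017-02-28, 2017-03-28, 2017-04-25

All dates are Tuesdays, 28, 35, 28 days apart.
Specifically, the 4th Tuesday of each month.
February 2017 — 4th Tuesday is 2017-02-28.
4th Tuesday of March 2017: 2017-03-28.
4th Tuesday of April 2017: 2017-04-25.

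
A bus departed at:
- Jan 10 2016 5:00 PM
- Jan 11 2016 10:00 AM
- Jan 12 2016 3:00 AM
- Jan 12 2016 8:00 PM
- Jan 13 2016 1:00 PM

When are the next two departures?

Gaps: 17, 17, 17, 17 hours — each event is 17 hours after the previous one.
Jan 13 2016 1:00 PM + 17 h = Jan 14 2016 6:00 AM.
Jan 14 2016 6:00 AM + 17 h = Jan 14 2016 11:00 PM.

Jan 14 2016 6:00 AM, Jan 14 2016 11:00 PM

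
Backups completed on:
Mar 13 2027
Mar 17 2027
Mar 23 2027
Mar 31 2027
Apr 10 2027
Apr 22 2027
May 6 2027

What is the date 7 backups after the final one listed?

The spacing grows by 2 each time: 4, 6, 8, 10, 12, 14 days.
Next gap: 16 days. May 6 2027 + 16 days = May 22 2027.
Next gap: 18 days. May 22 2027 + 18 days = Jun 9 2027.
Next gap: 20 days. Jun 9 2027 + 20 days = Jun 29 2027.
Next gap: 22 days. Jun 29 2027 + 22 days = Jul 21 2027.
Next gap: 24 days. Jul 21 2027 + 24 days = Aug 14 2027.
Next gap: 26 days. Aug 14 2027 + 26 days = Sep 9 2027.
Next gap: 28 days. Sep 9 2027 + 28 days = Oct 7 2027.

Oct 7 2027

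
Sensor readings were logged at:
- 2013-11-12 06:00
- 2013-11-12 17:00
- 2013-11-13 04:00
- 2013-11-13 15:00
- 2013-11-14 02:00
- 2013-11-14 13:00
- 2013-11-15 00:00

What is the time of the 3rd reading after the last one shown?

Gaps: 11, 11, 11, 11, 11, 11 hours — each event is 11 hours after the previous one.
2013-11-15 00:00 + 11 h = 2013-11-15 11:00.
2013-11-15 11:00 + 11 h = 2013-11-15 22:00.
2013-11-15 22:00 + 11 h = 2013-11-16 09:00.

2013-11-16 09:00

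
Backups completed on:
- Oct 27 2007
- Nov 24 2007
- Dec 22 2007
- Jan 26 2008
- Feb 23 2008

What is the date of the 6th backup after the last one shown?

All dates are Saturdays, 28, 28, 35, 28 days apart.
Specifically, the 4th Saturday of each month.
March 2008 — 4th Saturday is Mar 22 2008.
April 2008 — 4th Saturday is Apr 26 2008.
4th Saturday of May 2008: May 24 2008.
4th Saturday of June 2008: Jun 28 2008.
4th Saturday of July 2008: Jul 26 2008.
August 2008 — 4th Saturday is Aug 23 2008.

Aug 23 2008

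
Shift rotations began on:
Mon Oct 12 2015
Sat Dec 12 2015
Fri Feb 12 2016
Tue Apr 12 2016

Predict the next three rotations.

Sun Jun 12 2016, Fri Aug 12 2016, Wed Oct 12 2016

Gaps: 61, 62, 60 days — not constant. Every event is on the 12th of the month.
Pattern: the 12th of every 2 months.
Next: June 2016 → Sun Jun 12 2016.
Next: August 2016 → Fri Aug 12 2016.
October 2016: Wed Oct 12 2016.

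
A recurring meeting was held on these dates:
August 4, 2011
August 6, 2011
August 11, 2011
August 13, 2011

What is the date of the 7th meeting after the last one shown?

September 8, 2011

The gap pattern 2, 5, 2 repeats every 2 events.
These are the Thursdays and Saturdays of each week.
The following Thursday is August 18, 2011.
The following Saturday is August 20, 2011.
The following Thursday is August 25, 2011.
The following Saturday is August 27, 2011.
Next Thursday: September 1, 2011.
Next Saturday: September 3, 2011.
The following Thursday is September 8, 2011.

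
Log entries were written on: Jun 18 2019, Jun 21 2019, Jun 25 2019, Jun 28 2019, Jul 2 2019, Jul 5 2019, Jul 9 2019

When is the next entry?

Jul 12 2019

The gap pattern 3, 4, 3, 4, 3, 4 repeats every 2 events.
These are the Tuesdays and Fridays of each week.
The following Friday is Jul 12 2019.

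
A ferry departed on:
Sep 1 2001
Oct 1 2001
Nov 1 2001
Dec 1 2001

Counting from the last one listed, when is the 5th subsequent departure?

Gaps: 30, 31, 30 days — not constant. Every event is on the 1st of the month.
Pattern: the 1st of each month.
Next: January 2002 → Jan 1 2002.
February 2002: Feb 1 2002.
March 2002: Mar 1 2002.
Next: April 2002 → Apr 1 2002.
Next: May 2002 → May 1 2002.

May 1 2002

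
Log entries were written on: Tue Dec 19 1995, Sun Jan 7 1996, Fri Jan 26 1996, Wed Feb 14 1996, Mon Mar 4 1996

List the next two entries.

Gaps between consecutive events: 19, 19, 19, 19 days — a constant 19-day interval.
Mon Mar 4 1996 + 19 days = Sat Mar 23 1996.
Sat Mar 23 1996 + 19 days = Thu Apr 11 1996.

Sat Mar 23 1996, Thu Apr 11 1996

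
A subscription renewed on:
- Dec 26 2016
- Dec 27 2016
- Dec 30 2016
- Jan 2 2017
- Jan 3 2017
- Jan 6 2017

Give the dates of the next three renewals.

Every event lands on a Monday or Tuesday or Friday (gaps cycle 1, 3, 3, 1, 3).
So the schedule is: every Monday, Tuesday and Friday.
The following Monday is Jan 9 2017.
Next Tuesday: Jan 10 2017.
Next Friday: Jan 13 2017.

Jan 9 2017, Jan 10 2017, Jan 13 2017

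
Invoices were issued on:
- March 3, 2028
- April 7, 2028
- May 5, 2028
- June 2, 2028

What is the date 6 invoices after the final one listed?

These are Fridays at 28- or 35-day spacing (35, 28, 28).
The pattern: 1st Friday of the month.
July 2028 — 1st Friday is July 7, 2028.
August 2028 — 1st Friday is August 4, 2028.
1st Friday of September 2028: September 1, 2028.
October 2028 — 1st Friday is October 6, 2028.
November 2028 — 1st Friday is November 3, 2028.
1st Friday of December 2028: December 1, 2028.

December 1, 2028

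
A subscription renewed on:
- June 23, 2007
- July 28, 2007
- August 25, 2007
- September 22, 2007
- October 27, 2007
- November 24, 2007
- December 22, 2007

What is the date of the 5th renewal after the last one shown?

Gaps: 35, 28, 28, 35, 28, 28 days — a mix of 28 and 35. Every date is a Saturday.
Each is the 4th Saturday of its month.
January 2008 — 4th Saturday is January 26, 2008.
4th Saturday of February 2008: February 23, 2008.
4th Saturday of March 2008: March 22, 2008.
April 2008 — 4th Saturday is April 26, 2008.
May 2008 — 4th Saturday is May 24, 2008.

May 24, 2008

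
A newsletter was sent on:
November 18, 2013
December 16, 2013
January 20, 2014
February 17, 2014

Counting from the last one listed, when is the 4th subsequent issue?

All dates are Mondays, 28, 35, 28 days apart.
Specifically, the 3rd Monday of each month.
3rd Monday of March 2014: March 17, 2014.
3rd Monday of April 2014: April 21, 2014.
May 2014 — 3rd Monday is May 19, 2014.
3rd Monday of June 2014: June 16, 2014.

June 16, 2014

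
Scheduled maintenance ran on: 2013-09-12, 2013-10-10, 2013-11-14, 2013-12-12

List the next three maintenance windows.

Gaps: 28, 35, 28 days — a mix of 28 and 35. Every date is a Thursday.
Each is the 2nd Thursday of its month.
2nd Thursday of January 2014: 2014-01-09.
2nd Thursday of February 2014: 2014-02-13.
2nd Thursday of March 2014: 2014-03-13.

2014-01-09, 2014-02-13, 2014-03-13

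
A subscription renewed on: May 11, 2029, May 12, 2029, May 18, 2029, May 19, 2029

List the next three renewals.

May 25, 2029; May 26, 2029; June 1, 2029

The gap pattern 1, 6, 1 repeats every 2 events.
These are the Fridays and Saturdays of each week.
The following Friday is May 25, 2029.
Next Saturday: May 26, 2029.
The following Friday is June 1, 2029.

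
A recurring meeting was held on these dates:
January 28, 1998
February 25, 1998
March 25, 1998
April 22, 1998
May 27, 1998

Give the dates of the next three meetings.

These are Wednesdays at 28- or 35-day spacing (28, 28, 28, 35).
The pattern: 4th Wednesday of the month.
June 1998 — 4th Wednesday is June 24, 1998.
July 1998 — 4th Wednesday is July 22, 1998.
4th Wednesday of August 1998: August 26, 1998.

June 24, 1998; July 22, 1998; August 26, 1998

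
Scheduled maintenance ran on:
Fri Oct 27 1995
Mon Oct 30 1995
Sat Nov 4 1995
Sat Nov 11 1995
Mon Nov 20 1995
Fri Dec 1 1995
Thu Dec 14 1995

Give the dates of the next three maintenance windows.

Fri Dec 29 1995, Mon Jan 15 1996, Sat Feb 3 1996

The spacing grows by 2 each time: 3, 5, 7, 9, 11, 13 days.
Next gap: 15 days. Thu Dec 14 1995 + 15 days = Fri Dec 29 1995.
Next gap: 17 days. Fri Dec 29 1995 + 17 days = Mon Jan 15 1996.
Next gap: 19 days. Mon Jan 15 1996 + 19 days = Sat Feb 3 1996.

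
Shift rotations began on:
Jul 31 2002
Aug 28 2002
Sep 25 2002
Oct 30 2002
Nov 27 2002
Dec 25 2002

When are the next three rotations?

Jan 29 2003, Feb 26 2003, Mar 26 2003

All Wednesdays; the gaps (28, 28, 35, 28, 28) vary with month length.
This is the last Wednesday of each month.
Last Wednesday of January 2003: Jan 29 2003.
February 2003 ends with Wednesday Feb 26 2003.
March 2003 ends with Wednesday Mar 26 2003.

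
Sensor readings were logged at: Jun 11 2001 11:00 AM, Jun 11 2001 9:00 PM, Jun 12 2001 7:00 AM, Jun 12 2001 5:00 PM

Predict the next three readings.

Jun 13 2001 3:00 AM, Jun 13 2001 1:00 PM, Jun 13 2001 11:00 PM

Spacing: 10, 10, 10 h — constant 10 h.
Jun 12 2001 5:00 PM + 10 h = Jun 13 2001 3:00 AM.
Jun 13 2001 3:00 AM + 10 h = Jun 13 2001 1:00 PM.
Jun 13 2001 1:00 PM + 10 h = Jun 13 2001 11:00 PM.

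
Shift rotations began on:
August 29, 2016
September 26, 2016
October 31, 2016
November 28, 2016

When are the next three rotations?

Every date is a Monday; gaps 28, 35, 28 days.
Each is the last Monday of its month (at least one falls on the 29th or later, ruling out '4th Monday').
Last Monday of December 2016: December 26, 2016.
January 2017 ends with Monday January 30, 2017.
Last Monday of February 2017: February 27, 2017.

December 26, 2016; January 30, 2017; February 27, 2017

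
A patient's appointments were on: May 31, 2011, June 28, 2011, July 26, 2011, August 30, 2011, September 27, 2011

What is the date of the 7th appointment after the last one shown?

April 24, 2012

Every date is a Tuesday; gaps 28, 28, 35, 28 days.
Each is the last Tuesday of its month (at least one falls on the 29th or later, ruling out '4th Tuesday').
October 2011 ends with Tuesday October 25, 2011.
November 2011 ends with Tuesday November 29, 2011.
December 2011 ends with Tuesday December 27, 2011.
Last Tuesday of January 2012: January 31, 2012.
Last Tuesday of February 2012: February 28, 2012.
March 2012 ends with Tuesday March 27, 2012.
April 2012 ends with Tuesday April 24, 2012.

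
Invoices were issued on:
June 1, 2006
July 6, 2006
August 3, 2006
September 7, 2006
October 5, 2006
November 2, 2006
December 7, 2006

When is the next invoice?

January 4, 2007

These are Thursdays at 28- or 35-day spacing (35, 28, 35, 28, 28, 35).
The pattern: 1st Thursday of the month.
January 2007 — 1st Thursday is January 4, 2007.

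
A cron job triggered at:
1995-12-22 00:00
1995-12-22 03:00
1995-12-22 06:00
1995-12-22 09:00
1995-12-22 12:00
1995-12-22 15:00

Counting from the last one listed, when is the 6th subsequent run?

1995-12-23 09:00

Spacing: 3, 3, 3, 3, 3 h — constant 3 h.
1995-12-22 15:00 + 3 h = 1995-12-22 18:00.
1995-12-22 18:00 + 3 h = 1995-12-22 21:00.
1995-12-22 21:00 + 3 h = 1995-12-23 00:00.
1995-12-23 00:00 + 3 h = 1995-12-23 03:00.
1995-12-23 03:00 + 3 h = 1995-12-23 06:00.
1995-12-23 06:00 + 3 h = 1995-12-23 09:00.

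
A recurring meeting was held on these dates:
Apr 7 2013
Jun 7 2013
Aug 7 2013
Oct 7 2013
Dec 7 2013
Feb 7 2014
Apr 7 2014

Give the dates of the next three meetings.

Jun 7 2014, Aug 7 2014, Oct 7 2014

Each date is the 7th; the gaps (61, 61, 61, 61, 62, 59) track the month lengths.
The rule is the 7th of every 2 months.
June 2014: Jun 7 2014.
August 2014: Aug 7 2014.
Next: October 2014 → Oct 7 2014.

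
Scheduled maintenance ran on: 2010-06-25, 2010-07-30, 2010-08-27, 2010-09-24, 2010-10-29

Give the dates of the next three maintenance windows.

2010-11-26, 2010-12-31, 2011-01-28

Every date is a Friday; gaps 35, 28, 28, 35 days.
Each is the last Friday of its month (at least one falls on the 29th or later, ruling out '4th Friday').
November 2010 ends with Friday 2010-11-26.
Last Friday of December 2010: 2010-12-31.
Last Friday of January 2011: 2011-01-28.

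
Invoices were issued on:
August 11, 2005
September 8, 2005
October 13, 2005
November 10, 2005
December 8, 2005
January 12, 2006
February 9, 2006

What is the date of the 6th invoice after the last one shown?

All dates are Thursdays, 28, 35, 28, 28, 35, 28 days apart.
Specifically, the 2nd Thursday of each month.
2nd Thursday of March 2006: March 9, 2006.
2nd Thursday of April 2006: April 13, 2006.
May 2006 — 2nd Thursday is May 11, 2006.
June 2006 — 2nd Thursday is June 8, 2006.
2nd Thursday of July 2006: July 13, 2006.
August 2006 — 2nd Thursday is August 10, 2006.

August 10, 2006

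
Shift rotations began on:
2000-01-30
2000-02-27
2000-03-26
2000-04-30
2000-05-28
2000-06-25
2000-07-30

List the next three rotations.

2000-08-27, 2000-09-24, 2000-10-29

Every date is a Sunday; gaps 28, 28, 35, 28, 28, 35 days.
Each is the last Sunday of its month (at least one falls on the 29th or later, ruling out '4th Sunday').
Last Sunday of August 2000: 2000-08-27.
September 2000 ends with Sunday 2000-09-24.
October 2000 ends with Sunday 2000-10-29.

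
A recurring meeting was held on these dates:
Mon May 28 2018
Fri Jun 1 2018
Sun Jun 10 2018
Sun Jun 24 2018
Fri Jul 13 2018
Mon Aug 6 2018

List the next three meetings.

Tue Sep 4 2018, Mon Oct 8 2018, Fri Nov 16 2018

Intervals are 4, 9, 14, 19, 24 days — an arithmetic progression with common difference 5.
Next gap: 29 days. Mon Aug 6 2018 + 29 days = Tue Sep 4 2018.
Next gap: 34 days. Tue Sep 4 2018 + 34 days = Mon Oct 8 2018.
Next gap: 39 days. Mon Oct 8 2018 + 39 days = Fri Nov 16 2018.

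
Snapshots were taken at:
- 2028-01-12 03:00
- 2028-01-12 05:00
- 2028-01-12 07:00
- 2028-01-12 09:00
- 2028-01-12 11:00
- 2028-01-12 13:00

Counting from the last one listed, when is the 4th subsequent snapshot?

Gaps: 2, 2, 2, 2, 2 hours — each event is 2 hours after the previous one.
2028-01-12 13:00 + 2 h = 2028-01-12 15:00.
2028-01-12 15:00 + 2 h = 2028-01-12 17:00.
2028-01-12 17:00 + 2 h = 2028-01-12 19:00.
2028-01-12 19:00 + 2 h = 2028-01-12 21:00.

2028-01-12 21:00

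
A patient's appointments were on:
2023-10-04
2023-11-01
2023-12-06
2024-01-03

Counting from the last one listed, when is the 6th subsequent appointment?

Gaps: 28, 35, 28 days — a mix of 28 and 35. Every date is a Wednesday.
Each is the 1st Wednesday of its month.
1st Wednesday of February 2024: 2024-02-07.
March 2024 — 1st Wednesday is 2024-03-06.
1st Wednesday of April 2024: 2024-04-03.
1st Wednesday of May 2024: 2024-05-01.
1st Wednesday of June 2024: 2024-06-05.
July 2024 — 1st Wednesday is 2024-07-03.

2024-07-03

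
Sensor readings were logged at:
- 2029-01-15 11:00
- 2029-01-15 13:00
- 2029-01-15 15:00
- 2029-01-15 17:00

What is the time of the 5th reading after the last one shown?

The interval is a steady 2 hours (2, 2, 2).
2029-01-15 17:00 + 2 h = 2029-01-15 19:00.
2029-01-15 19:00 + 2 h = 2029-01-15 21:00.
2029-01-15 21:00 + 2 h = 2029-01-15 23:00.
2029-01-15 23:00 + 2 h = 2029-01-16 01:00.
2029-01-16 01:00 + 2 h = 2029-01-16 03:00.

2029-01-16 03:00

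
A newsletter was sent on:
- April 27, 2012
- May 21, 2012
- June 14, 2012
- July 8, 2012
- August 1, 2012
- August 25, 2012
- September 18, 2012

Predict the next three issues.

October 12, 2012; November 5, 2012; November 29, 2012

The spacing is 24, 24, 24, 24, 24, 24 days — always 24 days.
September 18, 2012 + 24 days = October 12, 2012.
October 12, 2012 + 24 days = November 5, 2012.
November 5, 2012 + 24 days = November 29, 2012.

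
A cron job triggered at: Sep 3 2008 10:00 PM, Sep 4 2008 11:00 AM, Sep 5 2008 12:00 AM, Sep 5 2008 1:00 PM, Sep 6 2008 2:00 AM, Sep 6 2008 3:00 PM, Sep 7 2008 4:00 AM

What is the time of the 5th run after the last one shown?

Spacing: 13, 13, 13, 13, 13, 13 h — constant 13 h.
Sep 7 2008 4:00 AM + 13 h = Sep 7 2008 5:00 PM.
Sep 7 2008 5:00 PM + 13 h = Sep 8 2008 6:00 AM.
Sep 8 2008 6:00 AM + 13 h = Sep 8 2008 7:00 PM.
Sep 8 2008 7:00 PM + 13 h = Sep 9 2008 8:00 AM.
Sep 9 2008 8:00 AM + 13 h = Sep 9 2008 9:00 PM.

Sep 9 2008 9:00 PM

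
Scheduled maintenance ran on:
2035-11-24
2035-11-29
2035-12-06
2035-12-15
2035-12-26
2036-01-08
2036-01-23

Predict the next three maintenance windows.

Gaps: 5, 7, 9, 11, 13, 15 days — each gap is 2 larger than the previous one.
Next gap: 17 days. 2036-01-23 + 17 days = 2036-02-09.
Next gap: 19 days. 2036-02-09 + 19 days = 2036-02-28.
Next gap: 21 days. 2036-02-28 + 21 days = 2036-03-20.

2036-02-09, 2036-02-28, 2036-03-20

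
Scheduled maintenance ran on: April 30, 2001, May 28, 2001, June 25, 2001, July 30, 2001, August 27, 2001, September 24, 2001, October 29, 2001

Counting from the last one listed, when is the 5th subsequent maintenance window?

Every date is a Monday; gaps 28, 28, 35, 28, 28, 35 days.
Each is the last Monday of its month (at least one falls on the 29th or later, ruling out '4th Monday').
November 2001 ends with Monday November 26, 2001.
December 2001 ends with Monday December 31, 2001.
January 2002 ends with Monday January 28, 2002.
February 2002 ends with Monday February 25, 2002.
Last Monday of March 2002: March 25, 2002.

March 25, 2002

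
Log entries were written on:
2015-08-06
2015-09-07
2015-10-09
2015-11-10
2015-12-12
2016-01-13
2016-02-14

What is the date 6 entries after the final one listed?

The spacing is 32, 32, 32, 32, 32, 32 days — always 32 days.
2016-02-14 + 32 days = 2016-03-17.
2016-03-17 + 32 days = 2016-04-18.
2016-04-18 + 32 days = 2016-05-20.
2016-05-20 + 32 days = 2016-06-21.
2016-06-21 + 32 days = 2016-07-23.
2016-07-23 + 32 days = 2016-08-24.

2016-08-24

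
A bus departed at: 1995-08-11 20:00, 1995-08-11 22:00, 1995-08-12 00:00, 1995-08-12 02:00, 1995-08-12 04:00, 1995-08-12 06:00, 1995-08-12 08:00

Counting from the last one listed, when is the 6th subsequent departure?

Gaps: 2, 2, 2, 2, 2, 2 hours — each event is 2 hours after the previous one.
1995-08-12 08:00 + 2 h = 1995-08-12 10:00.
1995-08-12 10:00 + 2 h = 1995-08-12 12:00.
1995-08-12 12:00 + 2 h = 1995-08-12 14:00.
1995-08-12 14:00 + 2 h = 1995-08-12 16:00.
1995-08-12 16:00 + 2 h = 1995-08-12 18:00.
1995-08-12 18:00 + 2 h = 1995-08-12 20:00.

1995-08-12 20:00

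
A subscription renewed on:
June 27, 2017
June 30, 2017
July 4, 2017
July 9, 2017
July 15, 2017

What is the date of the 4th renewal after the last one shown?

August 18, 2017

The spacing grows by 1 each time: 3, 4, 5, 6 days.
Next gap: 7 days. July 15, 2017 + 7 days = July 22, 2017.
Next gap: 8 days. July 22, 2017 + 8 days = July 30, 2017.
Next gap: 9 days. July 30, 2017 + 9 days = August 8, 2017.
Next gap: 10 days. August 8, 2017 + 10 days = August 18, 2017.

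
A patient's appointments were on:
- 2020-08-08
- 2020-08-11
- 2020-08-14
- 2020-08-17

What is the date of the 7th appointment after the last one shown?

Gaps between consecutive events: 3, 3, 3 days — a constant 3-day interval.
2020-08-17 + 3 days = 2020-08-20.
2020-08-20 + 3 days = 2020-08-23.
2020-08-23 + 3 days = 2020-08-26.
2020-08-26 + 3 days = 2020-08-29.
2020-08-29 + 3 days = 2020-09-01.
2020-09-01 + 3 days = 2020-09-04.
2020-09-04 + 3 days = 2020-09-07.

2020-09-07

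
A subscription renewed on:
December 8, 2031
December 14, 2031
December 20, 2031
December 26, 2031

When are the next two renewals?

The spacing is 6, 6, 6 days — always 6 days.
December 26, 2031 + 6 days = January 1, 2032.
January 1, 2032 + 6 days = January 7, 2032.

January 1, 2032; January 7, 2032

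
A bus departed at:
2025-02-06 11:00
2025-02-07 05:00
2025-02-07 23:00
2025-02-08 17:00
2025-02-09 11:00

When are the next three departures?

Gaps: 18, 18, 18, 18 hours — each event is 18 hours after the previous one.
2025-02-09 11:00 + 18 h = 2025-02-10 05:00.
2025-02-10 05:00 + 18 h = 2025-02-10 23:00.
2025-02-10 23:00 + 18 h = 2025-02-11 17:00.

2025-02-10 05:00, 2025-02-10 23:00, 2025-02-11 17:00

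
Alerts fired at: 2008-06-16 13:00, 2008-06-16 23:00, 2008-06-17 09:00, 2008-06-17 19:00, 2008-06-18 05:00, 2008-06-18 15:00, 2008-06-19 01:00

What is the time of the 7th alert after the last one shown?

2008-06-21 23:00

The interval is a steady 10 hours (10, 10, 10, 10, 10, 10).
2008-06-19 01:00 + 10 h = 2008-06-19 11:00.
2008-06-19 11:00 + 10 h = 2008-06-19 21:00.
2008-06-19 21:00 + 10 h = 2008-06-20 07:00.
2008-06-20 07:00 + 10 h = 2008-06-20 17:00.
2008-06-20 17:00 + 10 h = 2008-06-21 03:00.
2008-06-21 03:00 + 10 h = 2008-06-21 13:00.
2008-06-21 13:00 + 10 h = 2008-06-21 23:00.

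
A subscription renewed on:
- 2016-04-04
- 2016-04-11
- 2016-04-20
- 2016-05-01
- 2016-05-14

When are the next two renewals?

2016-05-29, 2016-06-15

The spacing grows by 2 each time: 7, 9, 11, 13 days.
Next gap: 15 days. 2016-05-14 + 15 days = 2016-05-29.
Next gap: 17 days. 2016-05-29 + 17 days = 2016-06-15.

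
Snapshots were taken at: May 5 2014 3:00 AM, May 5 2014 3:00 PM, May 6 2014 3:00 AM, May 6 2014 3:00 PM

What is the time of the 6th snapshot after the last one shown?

Gaps: 12, 12, 12 hours — each event is 12 hours after the previous one.
May 6 2014 3:00 PM + 12 h = May 7 2014 3:00 AM.
May 7 2014 3:00 AM + 12 h = May 7 2014 3:00 PM.
May 7 2014 3:00 PM + 12 h = May 8 2014 3:00 AM.
May 8 2014 3:00 AM + 12 h = May 8 2014 3:00 PM.
May 8 2014 3:00 PM + 12 h = May 9 2014 3:00 AM.
May 9 2014 3:00 AM + 12 h = May 9 2014 3:00 PM.

May 9 2014 3:00 PM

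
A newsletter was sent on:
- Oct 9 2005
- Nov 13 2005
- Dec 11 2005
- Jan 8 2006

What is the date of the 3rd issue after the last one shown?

Apr 9 2006

These are Sundays at 28- or 35-day spacing (35, 28, 28).
The pattern: 2nd Sunday of the month.
2nd Sunday of February 2006: Feb 12 2006.
March 2006 — 2nd Sunday is Mar 12 2006.
2nd Sunday of April 2006: Apr 9 2006.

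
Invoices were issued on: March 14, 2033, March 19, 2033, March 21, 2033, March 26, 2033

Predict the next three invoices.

The gap pattern 5, 2, 5 repeats every 2 events.
These are the Mondays and Saturdays of each week.
The following Monday is March 28, 2033.
Next Saturday: April 2, 2033.
Next Monday: April 4, 2033.

March 28, 2033; April 2, 2033; April 4, 2033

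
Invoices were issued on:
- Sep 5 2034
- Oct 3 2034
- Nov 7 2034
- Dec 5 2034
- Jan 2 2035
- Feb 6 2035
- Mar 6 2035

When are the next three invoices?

All dates are Tuesdays, 28, 35, 28, 28, 35, 28 days apart.
Specifically, the 1st Tuesday of each month.
1st Tuesday of April 2035: Apr 3 2035.
1st Tuesday of May 2035: May 1 2035.
June 2035 — 1st Tuesday is Jun 5 2035.

Apr 3 2035, May 1 2035, Jun 5 2035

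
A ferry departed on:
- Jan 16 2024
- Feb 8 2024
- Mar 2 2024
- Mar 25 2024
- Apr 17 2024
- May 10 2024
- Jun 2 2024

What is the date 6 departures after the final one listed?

Gaps between consecutive events: 23, 23, 23, 23, 23, 23 days — a constant 23-day interval.
Jun 2 2024 + 23 days = Jun 25 2024.
Jun 25 2024 + 23 days = Jul 18 2024.
Jul 18 2024 + 23 days = Aug 10 2024.
Aug 10 2024 + 23 days = Sep 2 2024.
Sep 2 2024 + 23 days = Sep 25 2024.
Sep 25 2024 + 23 days = Oct 18 2024.

Oct 18 2024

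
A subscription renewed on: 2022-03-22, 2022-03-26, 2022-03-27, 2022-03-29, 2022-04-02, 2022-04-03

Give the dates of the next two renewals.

2022-04-05, 2022-04-09

Every event lands on a Tuesday or Saturday or Sunday (gaps cycle 4, 1, 2, 4, 1).
So the schedule is: every Tuesday, Saturday and Sunday.
The following Tuesday is 2022-04-05.
Next Saturday: 2022-04-09.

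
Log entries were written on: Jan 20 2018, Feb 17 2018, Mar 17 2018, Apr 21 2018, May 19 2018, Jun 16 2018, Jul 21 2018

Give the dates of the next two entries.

These are Saturdays at 28- or 35-day spacing (28, 28, 35, 28, 28, 35).
The pattern: 3rd Saturday of the month.
3rd Saturday of August 2018: Aug 18 2018.
September 2018 — 3rd Saturday is Sep 15 2018.

Aug 18 2018, Sep 15 2018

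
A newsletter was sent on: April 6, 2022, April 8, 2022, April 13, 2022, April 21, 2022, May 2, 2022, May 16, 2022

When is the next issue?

The spacing grows by 3 each time: 2, 5, 8, 11, 14 days.
Next gap: 17 days. May 16, 2022 + 17 days = June 2, 2022.

June 2, 2022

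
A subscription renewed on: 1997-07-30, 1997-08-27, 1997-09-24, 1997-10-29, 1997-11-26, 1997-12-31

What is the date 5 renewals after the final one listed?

1998-05-27

Every date is a Wednesday; gaps 28, 28, 35, 28, 35 days.
Each is the last Wednesday of its month (at least one falls on the 29th or later, ruling out '4th Wednesday').
Last Wednesday of January 1998: 1998-01-28.
February 1998 ends with Wednesday 1998-02-25.
March 1998 ends with Wednesday 1998-03-25.
Last Wednesday of April 1998: 1998-04-29.
May 1998 ends with Wednesday 1998-05-27.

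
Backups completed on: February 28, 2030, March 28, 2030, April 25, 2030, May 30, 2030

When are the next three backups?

These are Thursdays with 28, 28, 35-day gaps.
Each is the final Thursday of its month — May 30, 2030 is past the 28th, so '4th Thursday' doesn't fit.
June 2030 ends with Thursday June 27, 2030.
Last Thursday of July 2030: July 25, 2030.
Last Thursday of August 2030: August 29, 2030.

June 27, 2030; July 25, 2030; August 29, 2030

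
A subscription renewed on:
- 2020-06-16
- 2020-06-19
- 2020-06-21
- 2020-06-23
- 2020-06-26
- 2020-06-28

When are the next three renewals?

Gaps: 3, 2, 2, 3, 2 days — not constant, but cyclic with period 3.
The events fall on every Tuesday, Friday and Sunday.
The following Tuesday is 2020-06-30.
Next Friday: 2020-07-03.
Next Sunday: 2020-07-05.

2020-06-30, 2020-07-03, 2020-07-05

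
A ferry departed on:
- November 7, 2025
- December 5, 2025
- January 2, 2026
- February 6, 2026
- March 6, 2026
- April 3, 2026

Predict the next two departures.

May 1, 2026; June 5, 2026

These are Fridays at 28- or 35-day spacing (28, 28, 35, 28, 28).
The pattern: 1st Friday of the month.
May 2026 — 1st Friday is May 1, 2026.
1st Friday of June 2026: June 5, 2026.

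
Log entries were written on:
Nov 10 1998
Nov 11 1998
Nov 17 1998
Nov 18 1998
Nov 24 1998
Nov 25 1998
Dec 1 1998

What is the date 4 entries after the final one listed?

Dec 15 1998

Every event lands on a Tuesday or Wednesday (gaps cycle 1, 6, 1, 6, 1, 6).
So the schedule is: every Tuesday and Wednesday.
Next Wednesday: Dec 2 1998.
Next Tuesday: Dec 8 1998.
The following Wednesday is Dec 9 1998.
The following Tuesday is Dec 15 1998.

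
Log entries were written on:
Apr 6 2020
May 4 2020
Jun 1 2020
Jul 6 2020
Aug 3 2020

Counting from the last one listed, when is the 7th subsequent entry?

Gaps: 28, 28, 35, 28 days — a mix of 28 and 35. Every date is a Monday.
Each is the 1st Monday of its month.
September 2020 — 1st Monday is Sep 7 2020.
October 2020 — 1st Monday is Oct 5 2020.
1st Monday of November 2020: Nov 2 2020.
December 2020 — 1st Monday is Dec 7 2020.
January 2021 — 1st Monday is Jan 4 2021.
February 2021 — 1st Monday is Feb 1 2021.
1st Monday of March 2021: Mar 1 2021.

Mar 1 2021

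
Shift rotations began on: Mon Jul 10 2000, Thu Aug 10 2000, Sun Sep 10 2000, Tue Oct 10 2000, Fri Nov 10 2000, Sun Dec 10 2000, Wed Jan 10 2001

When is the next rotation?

Gaps: 31, 31, 30, 31, 30, 31 days — not constant. Every event is on the 10th of the month.
Pattern: the 10th of each month.
Next: February 2001 → Sat Feb 10 2001.

Sat Feb 10 2001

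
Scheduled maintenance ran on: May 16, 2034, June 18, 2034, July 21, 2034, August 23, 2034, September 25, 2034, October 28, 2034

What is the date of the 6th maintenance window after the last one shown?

May 14, 2035

Every event comes 33 days after the last (33, 33, 33, 33, 33).
October 28, 2034 + 33 days = November 30, 2034.
November 30, 2034 + 33 days = January 2, 2035.
January 2, 2035 + 33 days = February 4, 2035.
February 4, 2035 + 33 days = March 9, 2035.
March 9, 2035 + 33 days = April 11, 2035.
April 11, 2035 + 33 days = May 14, 2035.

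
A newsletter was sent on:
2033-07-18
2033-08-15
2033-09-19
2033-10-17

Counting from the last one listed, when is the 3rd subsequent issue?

2034-01-16

All dates are Mondays, 28, 35, 28 days apart.
Specifically, the 3rd Monday of each month.
November 2033 — 3rd Monday is 2033-11-21.
December 2033 — 3rd Monday is 2033-12-19.
3rd Monday of January 2034: 2034-01-16.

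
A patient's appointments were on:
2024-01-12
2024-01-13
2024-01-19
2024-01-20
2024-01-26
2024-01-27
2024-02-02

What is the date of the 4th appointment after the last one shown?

2024-02-16

Gaps: 1, 6, 1, 6, 1, 6 days — not constant, but cyclic with period 2.
The events fall on every Friday and Saturday.
The following Saturday is 2024-02-03.
Next Friday: 2024-02-09.
The following Saturday is 2024-02-10.
Next Friday: 2024-02-16.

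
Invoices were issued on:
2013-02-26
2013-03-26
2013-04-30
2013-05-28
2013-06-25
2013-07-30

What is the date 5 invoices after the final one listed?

These are Tuesdays with 28, 35, 28, 28, 35-day gaps.
Each is the final Tuesday of its month — 2013-04-30 is past the 28th, so '4th Tuesday' doesn't fit.
Last Tuesday of August 2013: 2013-08-27.
September 2013 ends with Tuesday 2013-09-24.
Last Tuesday of October 2013: 2013-10-29.
November 2013 ends with Tuesday 2013-11-26.
December 2013 ends with Tuesday 2013-12-31.

2013-12-31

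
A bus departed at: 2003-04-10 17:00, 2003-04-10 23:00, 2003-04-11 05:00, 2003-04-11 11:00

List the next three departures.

2003-04-11 17:00, 2003-04-11 23:00, 2003-04-12 05:00

The interval is a steady 6 hours (6, 6, 6).
2003-04-11 11:00 + 6 h = 2003-04-11 17:00.
2003-04-11 17:00 + 6 h = 2003-04-11 23:00.
2003-04-11 23:00 + 6 h = 2003-04-12 05:00.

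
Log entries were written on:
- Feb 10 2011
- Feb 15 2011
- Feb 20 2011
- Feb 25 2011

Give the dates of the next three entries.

Every event comes 5 days after the last (5, 5, 5).
Feb 25 2011 + 5 days = Mar 2 2011.
Mar 2 2011 + 5 days = Mar 7 2011.
Mar 7 2011 + 5 days = Mar 12 2011.

Mar 2 2011, Mar 7 2011, Mar 12 2011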